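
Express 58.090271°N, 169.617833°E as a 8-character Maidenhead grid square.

RO48tc41

Shift to the Maidenhead origin (180°W, 90°S): lon 349.61783, lat 148.09027.
Field (20°×10°, letters A–R): 349.61783/20 → 17 → R, 148.09027/10 → 14 → O; chars RO.
Square (2°×1°, digits 0–9): 9.61783/2 → 4, 8.09027/1 → 8; chars 48.
Subsquare (5′×2.5′, letters a–x): 1.61783/0.0833333 → 19 → t, 0.09027/0.0416667 → 2 → c; chars tc.
Extended square (30″×15″, digits 0–9): 0.03450/0.00833333 → 4, 0.00694/0.00416667 → 1; chars 41.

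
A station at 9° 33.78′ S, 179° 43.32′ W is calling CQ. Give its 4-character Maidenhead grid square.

AI00

Offset from 180°W / 90°S: lon 0.28°, lat 80.44°.
Field: lon ⌊0.28/20⌋ = 0 → A; lat ⌊80.44/10⌋ = 8 → I.
Square: lon ⌊0.28/2⌋ = 0; lat ⌊0.44/1⌋ = 0.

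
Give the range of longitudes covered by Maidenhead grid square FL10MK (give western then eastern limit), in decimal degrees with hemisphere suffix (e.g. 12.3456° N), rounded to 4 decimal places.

Field F=5, L=11: +5·20° lon, +11·10° lat → SW at lon -80°, lat 20°.
Square 1, 0: +1·2° lon, +0·1° lat → SW at lon -78°, lat 20°.
Subsquare m=12, k=10: +12·0.0833333° lon, +10·0.0416667° lat → SW at lon -77°, lat 20.4167°.
Cell spans 0.0833333° lon × 0.0416667° lat.
west 77.0000° W, east 76.9167° W.

77.0000° W, 76.9167° W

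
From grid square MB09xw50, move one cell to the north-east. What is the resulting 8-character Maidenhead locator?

MB09xw61

Longitude extended square 5; +1 → 6.
Latitude extended square 0; +1 → 1.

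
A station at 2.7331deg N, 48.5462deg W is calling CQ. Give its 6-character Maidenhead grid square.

Offset from 180°W / 90°S: lon 131.4538°, lat 92.7331°.
Field: 131.4538/20 → 6 → G, 92.7331/10 → 9 → J; chars GJ.
Square: 11.4538/2 → 5, 2.7331/1 → 2; chars 52.
Subsquare: 1.4538/0.0833333 → 17 → r, 0.7331/0.0416667 → 17 → r; chars rr.

GJ52rr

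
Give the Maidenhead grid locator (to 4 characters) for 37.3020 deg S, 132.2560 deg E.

PF62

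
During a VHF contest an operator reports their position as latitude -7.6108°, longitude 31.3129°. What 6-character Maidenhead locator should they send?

Offset from 180°W / 90°S: lon 211.3129°, lat 82.3892°.
Field: lon ⌊211.3129/20⌋ = 10 → K; lat ⌊82.3892/10⌋ = 8 → I.
Square: lon ⌊11.3129/2⌋ = 5; lat ⌊2.3892/1⌋ = 2.
Subsquare: lon ⌊1.3129/0.0833333⌋ = 15 → p; lat ⌊0.3892/0.0416667⌋ = 9 → j.

KI52pj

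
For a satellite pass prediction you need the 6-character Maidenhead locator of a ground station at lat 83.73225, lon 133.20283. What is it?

PR63or

Add 180° to longitude and 90° to latitude: 313.2028, 173.7322.
Field (20°×10°, letters A–R): lon ⌊313.2028/20⌋ = 15 → P; lat ⌊173.7322/10⌋ = 17 → R.
Square (2°×1°, digits 0–9): lon ⌊13.2028/2⌋ = 6; lat ⌊3.7322/1⌋ = 3.
Subsquare (5′×2.5′, letters a–x): lon ⌊1.2028/0.0833333⌋ = 14 → o; lat ⌊0.7322/0.0416667⌋ = 17 → r.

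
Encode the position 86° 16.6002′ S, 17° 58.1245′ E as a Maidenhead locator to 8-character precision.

Shift to the Maidenhead origin (180°W, 90°S): lon 197.96874, lat 3.72333.
Field: 197.96874/20 → 9 → J, 3.72333/10 → 0 → A; chars JA.
Square: 17.96874/2 → 8, 3.72333/1 → 3; chars 83.
Subsquare: 1.96874/0.0833333 → 23 → x, 0.72333/0.0416667 → 17 → r; chars xr.
Extended square: 0.05207/0.00833333 → 6, 0.01500/0.00416667 → 3; chars 63.

JA83xr63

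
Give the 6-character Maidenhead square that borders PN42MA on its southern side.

Latitude subsquare a = 0; −1 → -1, wraps to 23 = x, carry into square.
Latitude square 2; −1 → 1.
The longitude characters are unchanged.

PN41mx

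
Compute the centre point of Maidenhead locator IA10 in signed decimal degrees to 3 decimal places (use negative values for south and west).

Field I=8, A=0: +8·20° lon, +0·10° lat → SW at lon -20°, lat -90°.
Square 1, 0: +1·2° lon, +0·1° lat → SW at lon -18°, lat -90°.
Cell spans 2° lon × 1° lat. Centre is SW corner plus half of each.
latitude -89.500, longitude -17.000.

-89.500, -17.000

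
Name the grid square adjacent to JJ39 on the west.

JJ29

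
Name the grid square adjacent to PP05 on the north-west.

Longitude square 0; −1 → -1, wraps to 9, carry into field.
Longitude field P = 15; −1 → 14 = O.
Latitude square 5; +1 → 6.

OP96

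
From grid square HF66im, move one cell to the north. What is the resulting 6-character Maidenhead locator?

HF66in

Latitude subsquare m = 12; +1 → 13 = n.
The longitude characters are unchanged.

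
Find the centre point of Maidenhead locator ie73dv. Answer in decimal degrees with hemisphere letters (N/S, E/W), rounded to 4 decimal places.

46.1042° S, 5.7083° W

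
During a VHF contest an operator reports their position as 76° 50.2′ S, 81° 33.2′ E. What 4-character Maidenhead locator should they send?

NB03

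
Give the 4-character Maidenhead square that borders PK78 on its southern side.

Latitude square 8; −1 → 7.
The longitude characters are unchanged.

PK77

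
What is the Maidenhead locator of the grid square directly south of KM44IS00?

KM44ir09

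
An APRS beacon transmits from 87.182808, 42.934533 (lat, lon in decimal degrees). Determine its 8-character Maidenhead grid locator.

Add 180° to longitude and 90° to latitude: 222.93453, 177.18281.
Field (20°×10°, letters A–R): lon ⌊222.93453/20⌋ = 11 → L; lat ⌊177.18281/10⌋ = 17 → R.
Square (2°×1°, digits 0–9): lon ⌊2.93453/2⌋ = 1; lat ⌊7.18281/1⌋ = 7.
Subsquare (5′×2.5′, letters a–x): lon ⌊0.93453/0.0833333⌋ = 11 → l; lat ⌊0.18281/0.0416667⌋ = 4 → e.
Extended square (30″×15″, digits 0–9): lon ⌊0.01787/0.00833333⌋ = 2; lat ⌊0.01614/0.00416667⌋ = 3.

LR17le23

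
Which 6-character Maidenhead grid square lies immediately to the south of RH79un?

RH79um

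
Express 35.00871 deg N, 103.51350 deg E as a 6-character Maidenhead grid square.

OM15sa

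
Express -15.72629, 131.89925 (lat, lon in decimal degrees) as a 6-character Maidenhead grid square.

Add 180° to longitude and 90° to latitude: 311.8992, 74.2737.
Field: lon ⌊311.8992/20⌋ = 15 → P; lat ⌊74.2737/10⌋ = 7 → H.
Square: lon ⌊11.8992/2⌋ = 5; lat ⌊4.2737/1⌋ = 4.
Subsquare: lon ⌊1.8992/0.0833333⌋ = 22 → w; lat ⌊0.2737/0.0416667⌋ = 6 → g.

PH54wg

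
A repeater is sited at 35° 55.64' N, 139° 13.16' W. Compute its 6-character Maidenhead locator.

CM05jw

Add 180° to longitude and 90° to latitude: 40.7807, 125.9273.
Field: 40.7807/20 → 2 → C, 125.9273/10 → 12 → M; chars CM.
Square: 0.7807/2 → 0, 5.9273/1 → 5; chars 05.
Subsquare: 0.7807/0.0833333 → 9 → j, 0.9273/0.0416667 → 22 → w; chars jw.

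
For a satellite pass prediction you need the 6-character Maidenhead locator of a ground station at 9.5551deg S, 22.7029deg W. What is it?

HI80pk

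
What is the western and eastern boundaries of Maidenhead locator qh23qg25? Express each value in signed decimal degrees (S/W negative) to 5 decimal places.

145.35000, 145.35833

Field Q=16, H=7: +16·20° lon, +7·10° lat → SW at lon 140°, lat -20°.
Square 2, 3: +2·2° lon, +3·1° lat → SW at lon 144°, lat -17°.
Subsquare q=16, g=6: +16·0.0833333° lon, +6·0.0416667° lat → SW at lon 145.333°, lat -16.75°.
Extended square 2, 5: +2·0.00833333° lon, +5·0.00416667° lat → SW at lon 145.35°, lat -16.7292°.
Cell spans 0.00833333° lon × 0.00416667° lat.
west 145.35000, east 145.35833.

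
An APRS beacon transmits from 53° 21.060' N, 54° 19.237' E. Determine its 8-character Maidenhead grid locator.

Offset from 180°W / 90°S: lon 234.32062°, lat 143.35100°.
Field: 234.32062/20 → 11 → L, 143.35100/10 → 14 → O; chars LO.
Square: 14.32062/2 → 7, 3.35100/1 → 3; chars 73.
Subsquare: 0.32062/0.0833333 → 3 → d, 0.35100/0.0416667 → 8 → i; chars di.
Extended square: 0.07062/0.00833333 → 8, 0.01767/0.00416667 → 4; chars 84.

LO73di84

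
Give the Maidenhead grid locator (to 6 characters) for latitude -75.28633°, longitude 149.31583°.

Offset from 180°W / 90°S: lon 329.3158°, lat 14.7137°.
Field: 329.3158/20 → 16 → Q, 14.7137/10 → 1 → B; chars QB.
Square: 9.3158/2 → 4, 4.7137/1 → 4; chars 44.
Subsquare: 1.3158/0.0833333 → 15 → p, 0.7137/0.0416667 → 17 → r; chars pr.

QB44pr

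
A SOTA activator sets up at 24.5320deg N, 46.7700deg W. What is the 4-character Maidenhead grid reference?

Offset from 180°W / 90°S: lon 133.23°, lat 114.53°.
Field (20°×10°, letters A–R): lon ⌊133.23/20⌋ = 6 → G; lat ⌊114.53/10⌋ = 11 → L.
Square (2°×1°, digits 0–9): lon ⌊13.23/2⌋ = 6; lat ⌊4.53/1⌋ = 4.

GL64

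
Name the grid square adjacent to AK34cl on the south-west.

AK34bk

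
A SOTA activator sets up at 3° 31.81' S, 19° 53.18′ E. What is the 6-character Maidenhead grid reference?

Shift to the Maidenhead origin (180°W, 90°S): lon 199.8863, lat 86.4698.
Field: 199.8863/20 → 9 → J, 86.4698/10 → 8 → I; chars JI.
Square: 19.8863/2 → 9, 6.4698/1 → 6; chars 96.
Subsquare: 1.8863/0.0833333 → 22 → w, 0.4698/0.0416667 → 11 → l; chars wl.

JI96wl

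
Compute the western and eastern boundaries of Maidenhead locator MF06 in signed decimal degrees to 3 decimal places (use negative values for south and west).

Field M=12, F=5: +12·20° lon, +5·10° lat → SW at lon 60°, lat -40°.
Square 0, 6: +0·2° lon, +6·1° lat → SW at lon 60°, lat -34°.
Cell spans 2° lon × 1° lat.
west 60.000, east 62.000.

60.000, 62.000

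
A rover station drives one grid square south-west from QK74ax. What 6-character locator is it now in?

QK64xw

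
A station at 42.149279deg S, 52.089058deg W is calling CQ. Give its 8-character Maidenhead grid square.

Add 180° to longitude and 90° to latitude: 127.91094, 47.85072.
Field: lon ⌊127.91094/20⌋ = 6 → G; lat ⌊47.85072/10⌋ = 4 → E.
Square: lon ⌊7.91094/2⌋ = 3; lat ⌊7.85072/1⌋ = 7.
Subsquare: lon ⌊1.91094/0.0833333⌋ = 22 → w; lat ⌊0.85072/0.0416667⌋ = 20 → u.
Extended square: lon ⌊0.07761/0.00833333⌋ = 9; lat ⌊0.01739/0.00416667⌋ = 4.

GE37wu94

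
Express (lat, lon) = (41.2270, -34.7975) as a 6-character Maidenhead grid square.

HN21of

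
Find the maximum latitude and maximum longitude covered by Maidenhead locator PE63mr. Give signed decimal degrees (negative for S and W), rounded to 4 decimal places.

-46.2500, 133.0833

Field P=15, E=4: +15·20° lon, +4·10° lat → SW at lon 120°, lat -50°.
Square 6, 3: +6·2° lon, +3·1° lat → SW at lon 132°, lat -47°.
Subsquare m=12, r=17: +12·0.0833333° lon, +17·0.0416667° lat → SW at lon 133°, lat -46.2917°.
Cell spans 0.0833333° lon × 0.0416667° lat. NE corner is SW corner plus one full cell.
latitude -46.2500, longitude 133.0833.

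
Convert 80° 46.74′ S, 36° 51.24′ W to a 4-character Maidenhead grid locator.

Offset from 180°W / 90°S: lon 143.15°, lat 9.22°.
Field: 143.15/20 → 7 → H, 9.22/10 → 0 → A; chars HA.
Square: 3.15/2 → 1, 9.22/1 → 9; chars 19.

HA19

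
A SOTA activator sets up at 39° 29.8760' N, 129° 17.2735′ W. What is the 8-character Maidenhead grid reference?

Offset from 180°W / 90°S: lon 50.71211°, lat 129.49793°.
Field: 50.71211/20 → 2 → C, 129.49793/10 → 12 → M; chars CM.
Square: 10.71211/2 → 5, 9.49793/1 → 9; chars 59.
Subsquare: 0.71211/0.0833333 → 8 → i, 0.49793/0.0416667 → 11 → l; chars il.
Extended square: 0.04544/0.00833333 → 5, 0.03960/0.00416667 → 9; chars 59.

CM59il59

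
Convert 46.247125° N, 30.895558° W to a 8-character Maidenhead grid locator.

Add 180° to longitude and 90° to latitude: 149.10444, 136.24712.
Field: 149.10444/20 → 7 → H, 136.24712/10 → 13 → N; chars HN.
Square: 9.10444/2 → 4, 6.24712/1 → 6; chars 46.
Subsquare: 1.10444/0.0833333 → 13 → n, 0.24712/0.0416667 → 5 → f; chars nf.
Extended square: 0.02111/0.00833333 → 2, 0.03879/0.00416667 → 9; chars 29.

HN46nf29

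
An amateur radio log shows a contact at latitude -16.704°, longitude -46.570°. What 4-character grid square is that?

Add 180° to longitude and 90° to latitude: 133.43, 73.30.
Field (20°×10°, letters A–R): lon ⌊133.43/20⌋ = 6 → G; lat ⌊73.30/10⌋ = 7 → H.
Square (2°×1°, digits 0–9): lon ⌊13.43/2⌋ = 6; lat ⌊3.30/1⌋ = 3.

GH63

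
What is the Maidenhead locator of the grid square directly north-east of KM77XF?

KM87ag

Longitude subsquare x = 23; +1 → 24, wraps to 0 = a, carry into square.
Longitude square 7; +1 → 8.
Latitude subsquare f = 5; +1 → 6 = g.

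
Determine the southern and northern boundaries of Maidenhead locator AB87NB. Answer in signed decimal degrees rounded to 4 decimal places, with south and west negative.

-72.9583, -72.9167

Field A=0, B=1: +0·20° lon, +1·10° lat → SW at lon -180°, lat -80°.
Square 8, 7: +8·2° lon, +7·1° lat → SW at lon -164°, lat -73°.
Subsquare n=13, b=1: +13·0.0833333° lon, +1·0.0416667° lat → SW at lon -162.917°, lat -72.9583°.
Cell spans 0.0833333° lon × 0.0416667° lat.
south -72.9583, north -72.9167.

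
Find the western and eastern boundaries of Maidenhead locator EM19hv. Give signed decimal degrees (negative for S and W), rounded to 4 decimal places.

-97.4167, -97.3333

Field E=4, M=12: +4·20° lon, +12·10° lat → SW at lon -100°, lat 30°.
Square 1, 9: +1·2° lon, +9·1° lat → SW at lon -98°, lat 39°.
Subsquare h=7, v=21: +7·0.0833333° lon, +21·0.0416667° lat → SW at lon -97.4167°, lat 39.875°.
Cell spans 0.0833333° lon × 0.0416667° lat.
west -97.4167, east -97.3333.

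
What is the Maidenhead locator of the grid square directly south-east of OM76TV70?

OM76tu89

Longitude extended square 7; +1 → 8.
Latitude extended square 0; −1 → -1, wraps to 9, carry into subsquare.
Latitude subsquare v = 21; −1 → 20 = u.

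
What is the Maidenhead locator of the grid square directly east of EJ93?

FJ03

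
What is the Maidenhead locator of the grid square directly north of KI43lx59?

KI44la50

Latitude extended square 9; +1 → 10, wraps to 0, carry into subsquare.
Latitude subsquare x = 23; +1 → 24, wraps to 0 = a, carry into square.
Latitude square 3; +1 → 4.
The longitude characters are unchanged.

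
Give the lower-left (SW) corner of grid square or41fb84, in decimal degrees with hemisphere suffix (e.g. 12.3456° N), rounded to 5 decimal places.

81.05833° N, 108.48333° E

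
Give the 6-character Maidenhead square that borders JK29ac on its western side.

Longitude subsquare a = 0; −1 → -1, wraps to 23 = x, carry into square.
Longitude square 2; −1 → 1.
The latitude characters are unchanged.

JK19xc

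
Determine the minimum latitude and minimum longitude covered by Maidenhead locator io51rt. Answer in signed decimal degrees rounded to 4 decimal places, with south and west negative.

51.7917, -8.5833

Field I=8, O=14: +8·20° lon, +14·10° lat → SW at lon -20°, lat 50°.
Square 5, 1: +5·2° lon, +1·1° lat → SW at lon -10°, lat 51°.
Subsquare r=17, t=19: +17·0.0833333° lon, +19·0.0416667° lat → SW at lon -8.58333°, lat 51.7917°.
latitude 51.7917, longitude -8.5833.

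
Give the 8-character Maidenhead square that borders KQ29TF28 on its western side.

Longitude extended square 2; −1 → 1.
The latitude characters are unchanged.

KQ29tf18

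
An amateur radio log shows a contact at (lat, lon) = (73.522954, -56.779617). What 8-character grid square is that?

Shift to the Maidenhead origin (180°W, 90°S): lon 123.22038, lat 163.52295.
Field: 123.22038/20 → 6 → G, 163.52295/10 → 16 → Q; chars GQ.
Square: 3.22038/2 → 1, 3.52295/1 → 3; chars 13.
Subsquare: 1.22038/0.0833333 → 14 → o, 0.52295/0.0416667 → 12 → m; chars om.
Extended square: 0.05372/0.00833333 → 6, 0.02295/0.00416667 → 5; chars 65.

GQ13om65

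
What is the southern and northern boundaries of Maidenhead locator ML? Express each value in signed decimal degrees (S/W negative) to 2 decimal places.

20.00, 30.00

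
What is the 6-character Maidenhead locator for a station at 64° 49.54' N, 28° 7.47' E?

Shift to the Maidenhead origin (180°W, 90°S): lon 208.1245, lat 154.8257.
Field: lon ⌊208.1245/20⌋ = 10 → K; lat ⌊154.8257/10⌋ = 15 → P.
Square: lon ⌊8.1245/2⌋ = 4; lat ⌊4.8257/1⌋ = 4.
Subsquare: lon ⌊0.1245/0.0833333⌋ = 1 → b; lat ⌊0.8257/0.0416667⌋ = 19 → t.

KP44bt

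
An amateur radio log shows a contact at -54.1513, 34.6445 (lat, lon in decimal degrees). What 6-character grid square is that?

Add 180° to longitude and 90° to latitude: 214.6445, 35.8487.
Field: 214.6445/20 → 10 → K, 35.8487/10 → 3 → D; chars KD.
Square: 14.6445/2 → 7, 5.8487/1 → 5; chars 75.
Subsquare: 0.6445/0.0833333 → 7 → h, 0.8487/0.0416667 → 20 → u; chars hu.

KD75hu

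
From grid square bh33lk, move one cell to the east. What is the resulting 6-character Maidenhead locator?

BH33mk

Longitude subsquare l = 11; +1 → 12 = m.
The latitude characters are unchanged.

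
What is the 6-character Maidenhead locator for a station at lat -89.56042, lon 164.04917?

RA20ak

Add 180° to longitude and 90° to latitude: 344.0492, 0.4396.
Field: lon ⌊344.0492/20⌋ = 17 → R; lat ⌊0.4396/10⌋ = 0 → A.
Square: lon ⌊4.0492/2⌋ = 2; lat ⌊0.4396/1⌋ = 0.
Subsquare: lon ⌊0.0492/0.0833333⌋ = 0 → a; lat ⌊0.4396/0.0416667⌋ = 10 → k.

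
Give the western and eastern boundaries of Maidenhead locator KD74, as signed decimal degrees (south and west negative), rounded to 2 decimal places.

Field K=10, D=3: +10·20° lon, +3·10° lat → SW at lon 20°, lat -60°.
Square 7, 4: +7·2° lon, +4·1° lat → SW at lon 34°, lat -56°.
Cell spans 2° lon × 1° lat.
west 34.00, east 36.00.

34.00, 36.00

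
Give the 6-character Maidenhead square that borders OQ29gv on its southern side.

OQ29gu

Latitude subsquare v = 21; −1 → 20 = u.
The longitude characters are unchanged.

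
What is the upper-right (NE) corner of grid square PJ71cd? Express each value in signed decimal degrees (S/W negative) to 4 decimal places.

1.1667, 134.2500

Field P=15, J=9: +15·20° lon, +9·10° lat → SW at lon 120°, lat 0°.
Square 7, 1: +7·2° lon, +1·1° lat → SW at lon 134°, lat 1°.
Subsquare c=2, d=3: +2·0.0833333° lon, +3·0.0416667° lat → SW at lon 134.167°, lat 1.125°.
Cell spans 0.0833333° lon × 0.0416667° lat. NE corner is SW corner plus one full cell.
latitude 1.1667, longitude 134.2500.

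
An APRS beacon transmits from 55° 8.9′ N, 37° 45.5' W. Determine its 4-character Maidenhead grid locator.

HO15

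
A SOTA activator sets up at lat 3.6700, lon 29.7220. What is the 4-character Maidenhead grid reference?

Offset from 180°W / 90°S: lon 209.72°, lat 93.67°.
Field: lon ⌊209.72/20⌋ = 10 → K; lat ⌊93.67/10⌋ = 9 → J.
Square: lon ⌊9.72/2⌋ = 4; lat ⌊3.67/1⌋ = 3.

KJ43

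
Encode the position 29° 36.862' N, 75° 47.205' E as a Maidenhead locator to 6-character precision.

ML79vo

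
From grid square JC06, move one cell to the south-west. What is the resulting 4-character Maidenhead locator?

Longitude square 0; −1 → -1, wraps to 9, carry into field.
Longitude field J = 9; −1 → 8 = I.
Latitude square 6; −1 → 5.

IC95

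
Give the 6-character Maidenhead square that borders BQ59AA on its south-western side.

Longitude subsquare a = 0; −1 → -1, wraps to 23 = x, carry into square.
Longitude square 5; −1 → 4.
Latitude subsquare a = 0; −1 → -1, wraps to 23 = x, carry into square.
Latitude square 9; −1 → 8.

BQ48xx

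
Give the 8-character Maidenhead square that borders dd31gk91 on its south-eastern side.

DD31hk00

Longitude extended square 9; +1 → 10, wraps to 0, carry into subsquare.
Longitude subsquare g = 6; +1 → 7 = h.
Latitude extended square 1; −1 → 0.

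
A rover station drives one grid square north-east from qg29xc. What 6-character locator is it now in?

QG39ad

Longitude subsquare x = 23; +1 → 24, wraps to 0 = a, carry into square.
Longitude square 2; +1 → 3.
Latitude subsquare c = 2; +1 → 3 = d.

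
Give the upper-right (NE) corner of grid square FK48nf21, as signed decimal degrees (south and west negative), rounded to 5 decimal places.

Field F=5, K=10: +5·20° lon, +10·10° lat → SW at lon -80°, lat 10°.
Square 4, 8: +4·2° lon, +8·1° lat → SW at lon -72°, lat 18°.
Subsquare n=13, f=5: +13·0.0833333° lon, +5·0.0416667° lat → SW at lon -70.9167°, lat 18.2083°.
Extended square 2, 1: +2·0.00833333° lon, +1·0.00416667° lat → SW at lon -70.9°, lat 18.2125°.
Cell spans 0.00833333° lon × 0.00416667° lat. NE corner is SW corner plus one full cell.
latitude 18.21667, longitude -70.89167.

18.21667, -70.89167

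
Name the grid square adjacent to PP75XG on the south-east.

Longitude subsquare x = 23; +1 → 24, wraps to 0 = a, carry into square.
Longitude square 7; +1 → 8.
Latitude subsquare g = 6; −1 → 5 = f.

PP85af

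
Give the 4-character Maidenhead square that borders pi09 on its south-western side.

Longitude square 0; −1 → -1, wraps to 9, carry into field.
Longitude field P = 15; −1 → 14 = O.
Latitude square 9; −1 → 8.

OI98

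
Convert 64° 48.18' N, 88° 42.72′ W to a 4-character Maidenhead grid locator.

EP54

Add 180° to longitude and 90° to latitude: 91.29, 154.80.
Field: lon ⌊91.29/20⌋ = 4 → E; lat ⌊154.80/10⌋ = 15 → P.
Square: lon ⌊11.29/2⌋ = 5; lat ⌊4.80/1⌋ = 4.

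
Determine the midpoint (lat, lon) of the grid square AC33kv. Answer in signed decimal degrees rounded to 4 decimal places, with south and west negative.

-66.1042, -173.1250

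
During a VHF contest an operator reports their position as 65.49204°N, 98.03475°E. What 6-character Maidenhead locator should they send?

NP95al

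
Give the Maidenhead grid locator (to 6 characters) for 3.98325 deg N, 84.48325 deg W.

EJ73sx

Shift to the Maidenhead origin (180°W, 90°S): lon 95.5168, lat 93.9832.
Field: lon ⌊95.5168/20⌋ = 4 → E; lat ⌊93.9832/10⌋ = 9 → J.
Square: lon ⌊15.5168/2⌋ = 7; lat ⌊3.9832/1⌋ = 3.
Subsquare: lon ⌊1.5168/0.0833333⌋ = 18 → s; lat ⌊0.9832/0.0416667⌋ = 23 → x.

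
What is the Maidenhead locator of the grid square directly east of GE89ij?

GE89jj

Longitude subsquare i = 8; +1 → 9 = j.
The latitude characters are unchanged.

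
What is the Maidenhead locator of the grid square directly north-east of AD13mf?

AD13ng

Longitude subsquare m = 12; +1 → 13 = n.
Latitude subsquare f = 5; +1 → 6 = g.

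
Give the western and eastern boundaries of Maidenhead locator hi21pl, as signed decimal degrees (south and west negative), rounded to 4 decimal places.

Field H=7, I=8: +7·20° lon, +8·10° lat → SW at lon -40°, lat -10°.
Square 2, 1: +2·2° lon, +1·1° lat → SW at lon -36°, lat -9°.
Subsquare p=15, l=11: +15·0.0833333° lon, +11·0.0416667° lat → SW at lon -34.75°, lat -8.54167°.
Cell spans 0.0833333° lon × 0.0416667° lat.
west -34.7500, east -34.6667.

-34.7500, -34.6667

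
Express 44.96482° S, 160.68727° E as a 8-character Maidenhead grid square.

Shift to the Maidenhead origin (180°W, 90°S): lon 340.68727, lat 45.03518.
Field (20°×10°, letters A–R): 340.68727/20 → 17 → R, 45.03518/10 → 4 → E; chars RE.
Square (2°×1°, digits 0–9): 0.68727/2 → 0, 5.03518/1 → 5; chars 05.
Subsquare (5′×2.5′, letters a–x): 0.68727/0.0833333 → 8 → i, 0.03518/0.0416667 → 0 → a; chars ia.
Extended square (30″×15″, digits 0–9): 0.02060/0.00833333 → 2, 0.03518/0.00416667 → 8; chars 28.

RE05ia28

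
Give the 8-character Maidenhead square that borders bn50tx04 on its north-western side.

Longitude extended square 0; −1 → -1, wraps to 9, carry into subsquare.
Longitude subsquare t = 19; −1 → 18 = s.
Latitude extended square 4; +1 → 5.

BN50sx95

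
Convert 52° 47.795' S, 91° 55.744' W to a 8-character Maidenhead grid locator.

ED47ae88

Add 180° to longitude and 90° to latitude: 88.07093, 37.20342.
Field: 88.07093/20 → 4 → E, 37.20342/10 → 3 → D; chars ED.
Square: 8.07093/2 → 4, 7.20342/1 → 7; chars 47.
Subsquare: 0.07093/0.0833333 → 0 → a, 0.20342/0.0416667 → 4 → e; chars ae.
Extended square: 0.07093/0.00833333 → 8, 0.03675/0.00416667 → 8; chars 88.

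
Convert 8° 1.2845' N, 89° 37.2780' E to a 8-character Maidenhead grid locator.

NJ48ta45

Add 180° to longitude and 90° to latitude: 269.62130, 98.02141.
Field (20°×10°, letters A–R): 269.62130/20 → 13 → N, 98.02141/10 → 9 → J; chars NJ.
Square (2°×1°, digits 0–9): 9.62130/2 → 4, 8.02141/1 → 8; chars 48.
Subsquare (5′×2.5′, letters a–x): 1.62130/0.0833333 → 19 → t, 0.02141/0.0416667 → 0 → a; chars ta.
Extended square (30″×15″, digits 0–9): 0.03797/0.00833333 → 4, 0.02141/0.00416667 → 5; chars 45.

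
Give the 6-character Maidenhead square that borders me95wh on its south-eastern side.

ME95xg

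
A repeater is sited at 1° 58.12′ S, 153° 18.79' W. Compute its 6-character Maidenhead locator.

Shift to the Maidenhead origin (180°W, 90°S): lon 26.6868, lat 88.0313.
Field (20°×10°, letters A–R): lon ⌊26.6868/20⌋ = 1 → B; lat ⌊88.0313/10⌋ = 8 → I.
Square (2°×1°, digits 0–9): lon ⌊6.6868/2⌋ = 3; lat ⌊8.0313/1⌋ = 8.
Subsquare (5′×2.5′, letters a–x): lon ⌊0.6868/0.0833333⌋ = 8 → i; lat ⌊0.0313/0.0416667⌋ = 0 → a.

BI38ia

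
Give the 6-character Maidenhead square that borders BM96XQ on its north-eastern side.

CM06ar

Longitude subsquare x = 23; +1 → 24, wraps to 0 = a, carry into square.
Longitude square 9; +1 → 10, wraps to 0, carry into field.
Longitude field B = 1; +1 → 2 = C.
Latitude subsquare q = 16; +1 → 17 = r.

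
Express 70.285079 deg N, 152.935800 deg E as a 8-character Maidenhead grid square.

QQ60lg28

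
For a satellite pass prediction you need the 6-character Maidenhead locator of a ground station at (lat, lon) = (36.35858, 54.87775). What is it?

LM76ki

Shift to the Maidenhead origin (180°W, 90°S): lon 234.8777, lat 126.3586.
Field (20°×10°, letters A–R): 234.8777/20 → 11 → L, 126.3586/10 → 12 → M; chars LM.
Square (2°×1°, digits 0–9): 14.8777/2 → 7, 6.3586/1 → 6; chars 76.
Subsquare (5′×2.5′, letters a–x): 0.8777/0.0833333 → 10 → k, 0.3586/0.0416667 → 8 → i; chars ki.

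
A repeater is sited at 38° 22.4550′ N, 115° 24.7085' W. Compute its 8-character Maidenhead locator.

DM28hi09

Offset from 180°W / 90°S: lon 64.58819°, lat 128.37425°.
Field: 64.58819/20 → 3 → D, 128.37425/10 → 12 → M; chars DM.
Square: 4.58819/2 → 2, 8.37425/1 → 8; chars 28.
Subsquare: 0.58819/0.0833333 → 7 → h, 0.37425/0.0416667 → 8 → i; chars hi.
Extended square: 0.00486/0.00833333 → 0, 0.04092/0.00416667 → 9; chars 09.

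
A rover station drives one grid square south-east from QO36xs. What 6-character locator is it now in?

Longitude subsquare x = 23; +1 → 24, wraps to 0 = a, carry into square.
Longitude square 3; +1 → 4.
Latitude subsquare s = 18; −1 → 17 = r.

QO46ar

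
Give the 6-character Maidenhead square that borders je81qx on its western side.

JE81px

Longitude subsquare q = 16; −1 → 15 = p.
The latitude characters are unchanged.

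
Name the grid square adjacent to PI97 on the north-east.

Longitude square 9; +1 → 10, wraps to 0, carry into field.
Longitude field P = 15; +1 → 16 = Q.
Latitude square 7; +1 → 8.

QI08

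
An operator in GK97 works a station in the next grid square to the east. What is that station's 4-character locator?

Longitude square 9; +1 → 10, wraps to 0, carry into field.
Longitude field G = 6; +1 → 7 = H.
The latitude characters are unchanged.

HK07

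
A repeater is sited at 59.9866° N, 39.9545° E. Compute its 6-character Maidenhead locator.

KO99xx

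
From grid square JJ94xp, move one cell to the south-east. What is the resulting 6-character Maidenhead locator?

Longitude subsquare x = 23; +1 → 24, wraps to 0 = a, carry into square.
Longitude square 9; +1 → 10, wraps to 0, carry into field.
Longitude field J = 9; +1 → 10 = K.
Latitude subsquare p = 15; −1 → 14 = o.

KJ04ao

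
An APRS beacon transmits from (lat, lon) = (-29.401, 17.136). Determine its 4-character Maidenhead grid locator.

Offset from 180°W / 90°S: lon 197.14°, lat 60.60°.
Field: 197.14/20 → 9 → J, 60.60/10 → 6 → G; chars JG.
Square: 17.14/2 → 8, 0.60/1 → 0; chars 80.

JG80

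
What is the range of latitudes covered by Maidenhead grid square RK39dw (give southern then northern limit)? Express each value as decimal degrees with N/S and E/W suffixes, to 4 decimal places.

19.9167° N, 19.9583° N

Field R=17, K=10: +17·20° lon, +10·10° lat → SW at lon 160°, lat 10°.
Square 3, 9: +3·2° lon, +9·1° lat → SW at lon 166°, lat 19°.
Subsquare d=3, w=22: +3·0.0833333° lon, +22·0.0416667° lat → SW at lon 166.25°, lat 19.9167°.
Cell spans 0.0833333° lon × 0.0416667° lat.
south 19.9167° N, north 19.9583° N.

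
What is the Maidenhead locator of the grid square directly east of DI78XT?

DI88at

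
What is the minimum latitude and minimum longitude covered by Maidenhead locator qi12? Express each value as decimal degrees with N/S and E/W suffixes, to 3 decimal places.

Field Q=16, I=8: +16·20° lon, +8·10° lat → SW at lon 140°, lat -10°.
Square 1, 2: +1·2° lon, +2·1° lat → SW at lon 142°, lat -8°.
latitude 8.000° S, longitude 142.000° E.

8.000° S, 142.000° E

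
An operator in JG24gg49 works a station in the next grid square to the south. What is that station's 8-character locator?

Latitude extended square 9; −1 → 8.
The longitude characters are unchanged.

JG24gg48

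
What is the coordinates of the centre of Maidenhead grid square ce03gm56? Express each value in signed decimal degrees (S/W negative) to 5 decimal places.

Field C=2, E=4: +2·20° lon, +4·10° lat → SW at lon -140°, lat -50°.
Square 0, 3: +0·2° lon, +3·1° lat → SW at lon -140°, lat -47°.
Subsquare g=6, m=12: +6·0.0833333° lon, +12·0.0416667° lat → SW at lon -139.5°, lat -46.5°.
Extended square 5, 6: +5·0.00833333° lon, +6·0.00416667° lat → SW at lon -139.458°, lat -46.475°.
Cell spans 0.00833333° lon × 0.00416667° lat. Centre is SW corner plus half of each.
latitude -46.47292, longitude -139.45417.

-46.47292, -139.45417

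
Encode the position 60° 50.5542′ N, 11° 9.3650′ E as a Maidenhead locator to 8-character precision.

JP50nu82

Shift to the Maidenhead origin (180°W, 90°S): lon 191.15608, lat 150.84257.
Field: 191.15608/20 → 9 → J, 150.84257/10 → 15 → P; chars JP.
Square: 11.15608/2 → 5, 0.84257/1 → 0; chars 50.
Subsquare: 1.15608/0.0833333 → 13 → n, 0.84257/0.0416667 → 20 → u; chars nu.
Extended square: 0.07275/0.00833333 → 8, 0.00924/0.00416667 → 2; chars 82.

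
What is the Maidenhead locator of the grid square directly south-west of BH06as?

Longitude subsquare a = 0; −1 → -1, wraps to 23 = x, carry into square.
Longitude square 0; −1 → -1, wraps to 9, carry into field.
Longitude field B = 1; −1 → 0 = A.
Latitude subsquare s = 18; −1 → 17 = r.

AH96xr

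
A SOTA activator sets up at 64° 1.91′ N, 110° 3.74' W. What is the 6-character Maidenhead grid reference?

DP44xa

Add 180° to longitude and 90° to latitude: 69.9377, 154.0318.
Field: 69.9377/20 → 3 → D, 154.0318/10 → 15 → P; chars DP.
Square: 9.9377/2 → 4, 4.0318/1 → 4; chars 44.
Subsquare: 1.9377/0.0833333 → 23 → x, 0.0318/0.0416667 → 0 → a; chars xa.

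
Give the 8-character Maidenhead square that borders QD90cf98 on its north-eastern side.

QD90df09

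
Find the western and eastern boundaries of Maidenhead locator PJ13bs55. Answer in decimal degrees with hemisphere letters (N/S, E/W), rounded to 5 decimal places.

122.12500° E, 122.13333° E

Field P=15, J=9: +15·20° lon, +9·10° lat → SW at lon 120°, lat 0°.
Square 1, 3: +1·2° lon, +3·1° lat → SW at lon 122°, lat 3°.
Subsquare b=1, s=18: +1·0.0833333° lon, +18·0.0416667° lat → SW at lon 122.083°, lat 3.75°.
Extended square 5, 5: +5·0.00833333° lon, +5·0.00416667° lat → SW at lon 122.125°, lat 3.77083°.
Cell spans 0.00833333° lon × 0.00416667° lat.
west 122.12500° E, east 122.13333° E.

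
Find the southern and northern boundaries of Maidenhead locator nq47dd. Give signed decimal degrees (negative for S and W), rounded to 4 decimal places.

Field N=13, Q=16: +13·20° lon, +16·10° lat → SW at lon 80°, lat 70°.
Square 4, 7: +4·2° lon, +7·1° lat → SW at lon 88°, lat 77°.
Subsquare d=3, d=3: +3·0.0833333° lon, +3·0.0416667° lat → SW at lon 88.25°, lat 77.125°.
Cell spans 0.0833333° lon × 0.0416667° lat.
south 77.1250, north 77.1667.

77.1250, 77.1667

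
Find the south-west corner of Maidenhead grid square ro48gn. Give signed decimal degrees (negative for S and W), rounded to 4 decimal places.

Field R=17, O=14: +17·20° lon, +14·10° lat → SW at lon 160°, lat 50°.
Square 4, 8: +4·2° lon, +8·1° lat → SW at lon 168°, lat 58°.
Subsquare g=6, n=13: +6·0.0833333° lon, +13·0.0416667° lat → SW at lon 168.5°, lat 58.5417°.
latitude 58.5417, longitude 168.5000.

58.5417, 168.5000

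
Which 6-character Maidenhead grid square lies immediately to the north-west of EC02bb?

EC02ac

Longitude subsquare b = 1; −1 → 0 = a.
Latitude subsquare b = 1; +1 → 2 = c.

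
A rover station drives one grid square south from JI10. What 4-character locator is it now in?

JH19

Latitude square 0; −1 → -1, wraps to 9, carry into field.
Latitude field I = 8; −1 → 7 = H.
The longitude characters are unchanged.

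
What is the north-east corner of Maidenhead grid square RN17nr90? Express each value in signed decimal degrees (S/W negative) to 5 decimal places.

47.71250, 163.16667

Field R=17, N=13: +17·20° lon, +13·10° lat → SW at lon 160°, lat 40°.
Square 1, 7: +1·2° lon, +7·1° lat → SW at lon 162°, lat 47°.
Subsquare n=13, r=17: +13·0.0833333° lon, +17·0.0416667° lat → SW at lon 163.083°, lat 47.7083°.
Extended square 9, 0: +9·0.00833333° lon, +0·0.00416667° lat → SW at lon 163.158°, lat 47.7083°.
Cell spans 0.00833333° lon × 0.00416667° lat. NE corner is SW corner plus one full cell.
latitude 47.71250, longitude 163.16667.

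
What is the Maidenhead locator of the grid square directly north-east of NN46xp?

Longitude subsquare x = 23; +1 → 24, wraps to 0 = a, carry into square.
Longitude square 4; +1 → 5.
Latitude subsquare p = 15; +1 → 16 = q.

NN56aq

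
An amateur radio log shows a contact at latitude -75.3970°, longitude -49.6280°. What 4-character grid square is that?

GB54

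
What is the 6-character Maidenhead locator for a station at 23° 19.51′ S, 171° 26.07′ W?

AG46gq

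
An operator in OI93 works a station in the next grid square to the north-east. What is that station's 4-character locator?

PI04

Longitude square 9; +1 → 10, wraps to 0, carry into field.
Longitude field O = 14; +1 → 15 = P.
Latitude square 3; +1 → 4.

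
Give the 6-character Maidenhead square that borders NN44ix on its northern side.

NN45ia

Latitude subsquare x = 23; +1 → 24, wraps to 0 = a, carry into square.
Latitude square 4; +1 → 5.
The longitude characters are unchanged.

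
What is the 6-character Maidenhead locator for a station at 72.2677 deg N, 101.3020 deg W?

Offset from 180°W / 90°S: lon 78.6980°, lat 162.2677°.
Field: 78.6980/20 → 3 → D, 162.2677/10 → 16 → Q; chars DQ.
Square: 18.6980/2 → 9, 2.2677/1 → 2; chars 92.
Subsquare: 0.6980/0.0833333 → 8 → i, 0.2677/0.0416667 → 6 → g; chars ig.

DQ92ig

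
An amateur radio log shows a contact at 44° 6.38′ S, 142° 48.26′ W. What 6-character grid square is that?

BE85ov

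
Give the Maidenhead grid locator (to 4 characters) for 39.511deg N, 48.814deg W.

GM59

Shift to the Maidenhead origin (180°W, 90°S): lon 131.19, lat 129.51.
Field: 131.19/20 → 6 → G, 129.51/10 → 12 → M; chars GM.
Square: 11.19/2 → 5, 9.51/1 → 9; chars 59.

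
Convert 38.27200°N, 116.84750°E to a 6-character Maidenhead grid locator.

OM88kg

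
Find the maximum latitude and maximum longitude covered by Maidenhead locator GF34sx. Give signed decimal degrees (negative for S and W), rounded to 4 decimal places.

-35.0000, -52.4167

Field G=6, F=5: +6·20° lon, +5·10° lat → SW at lon -60°, lat -40°.
Square 3, 4: +3·2° lon, +4·1° lat → SW at lon -54°, lat -36°.
Subsquare s=18, x=23: +18·0.0833333° lon, +23·0.0416667° lat → SW at lon -52.5°, lat -35.0417°.
Cell spans 0.0833333° lon × 0.0416667° lat. NE corner is SW corner plus one full cell.
latitude -35.0000, longitude -52.4167.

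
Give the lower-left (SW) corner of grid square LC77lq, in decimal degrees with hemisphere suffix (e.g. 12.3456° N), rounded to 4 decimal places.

62.3333° S, 54.9167° E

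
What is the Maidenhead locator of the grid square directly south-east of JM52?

JM61

Longitude square 5; +1 → 6.
Latitude square 2; −1 → 1.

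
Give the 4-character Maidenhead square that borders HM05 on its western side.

GM95

Longitude square 0; −1 → -1, wraps to 9, carry into field.
Longitude field H = 7; −1 → 6 = G.
The latitude characters are unchanged.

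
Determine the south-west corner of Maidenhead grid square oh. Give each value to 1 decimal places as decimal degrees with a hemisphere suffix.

20.0° S, 100.0° E

Field O=14, H=7: +14·20° lon, +7·10° lat → SW at lon 100°, lat -20°.
latitude 20.0° S, longitude 100.0° E.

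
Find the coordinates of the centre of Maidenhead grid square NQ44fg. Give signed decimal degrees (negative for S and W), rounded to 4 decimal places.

74.2708, 88.4583

Field N=13, Q=16: +13·20° lon, +16·10° lat → SW at lon 80°, lat 70°.
Square 4, 4: +4·2° lon, +4·1° lat → SW at lon 88°, lat 74°.
Subsquare f=5, g=6: +5·0.0833333° lon, +6·0.0416667° lat → SW at lon 88.4167°, lat 74.25°.
Cell spans 0.0833333° lon × 0.0416667° lat. Centre is SW corner plus half of each.
latitude 74.2708, longitude 88.4583.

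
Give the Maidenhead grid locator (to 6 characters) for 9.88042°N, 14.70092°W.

Shift to the Maidenhead origin (180°W, 90°S): lon 165.2991, lat 99.8804.
Field: 165.2991/20 → 8 → I, 99.8804/10 → 9 → J; chars IJ.
Square: 5.2991/2 → 2, 9.8804/1 → 9; chars 29.
Subsquare: 1.2991/0.0833333 → 15 → p, 0.8804/0.0416667 → 21 → v; chars pv.

IJ29pv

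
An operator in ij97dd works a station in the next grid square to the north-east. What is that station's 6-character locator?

IJ97ee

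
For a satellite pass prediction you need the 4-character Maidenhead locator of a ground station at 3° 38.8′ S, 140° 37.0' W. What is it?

BI96

Offset from 180°W / 90°S: lon 39.38°, lat 86.35°.
Field (20°×10°, letters A–R): 39.38/20 → 1 → B, 86.35/10 → 8 → I; chars BI.
Square (2°×1°, digits 0–9): 19.38/2 → 9, 6.35/1 → 6; chars 96.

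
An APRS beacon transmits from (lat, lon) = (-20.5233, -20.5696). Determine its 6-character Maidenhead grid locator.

HG99rl

Shift to the Maidenhead origin (180°W, 90°S): lon 159.4304, lat 69.4767.
Field: lon ⌊159.4304/20⌋ = 7 → H; lat ⌊69.4767/10⌋ = 6 → G.
Square: lon ⌊19.4304/2⌋ = 9; lat ⌊9.4767/1⌋ = 9.
Subsquare: lon ⌊1.4304/0.0833333⌋ = 17 → r; lat ⌊0.4767/0.0416667⌋ = 11 → l.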